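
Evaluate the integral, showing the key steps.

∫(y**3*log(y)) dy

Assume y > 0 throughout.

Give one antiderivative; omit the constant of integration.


Step 1. Integrate ∫(y**3*log(y)) dy by parts with u = log(y), dv = (y**3) dy, so v = y**4/4 [assuming y > 0]: now y**4*log(y)/4 + ∫(-y**3/4) dy.
Step 2. Evaluate the standard form: now y**4*log(y)/4 - y**4/16.
Answer: y**4*log(y)/4 - y**4/16.


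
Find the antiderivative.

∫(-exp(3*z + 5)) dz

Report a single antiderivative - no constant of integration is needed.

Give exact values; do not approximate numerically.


Answer: -exp(3*z + 5)/3.


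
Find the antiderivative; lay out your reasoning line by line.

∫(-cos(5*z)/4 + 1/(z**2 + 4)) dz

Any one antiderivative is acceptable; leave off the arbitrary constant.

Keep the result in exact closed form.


Step 1. Rewrite: now ∫(1/(z**2 + 4)) dz + ∫(-cos(5*z)/4) dz.
Step 2. Evaluate the standard form: now atan(z/2)/2 + ∫(-cos(5*z)/4) dz.
Step 3. Evaluate the standard form: now -sin(5*z)/20 + atan(z/2)/2.
Answer: -sin(5*z)/20 + atan(z/2)/2.


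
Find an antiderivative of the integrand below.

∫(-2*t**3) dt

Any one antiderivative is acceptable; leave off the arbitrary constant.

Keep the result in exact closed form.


Answer: -t**4/2.


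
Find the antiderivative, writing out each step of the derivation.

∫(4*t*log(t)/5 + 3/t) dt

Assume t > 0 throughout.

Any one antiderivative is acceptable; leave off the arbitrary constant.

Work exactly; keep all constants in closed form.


Step 1. Rewrite: now ∫(3/t) dt + ∫(4*t*log(t)/5) dt.
Step 2. Integrate ∫(4*t*log(t)/5) dt by parts with u = log(t), dv = (4*t/5) dt, so v = 2*t**2/5 [assuming t > 0]: now 2*t**2*log(t)/5 + ∫(3/t) dt + ∫(-2*t/5) dt.
Step 3. Evaluate the standard form: now 2*t**2*log(t)/5 - t**2/5 + ∫(3/t) dt.
Step 4. Evaluate the standard form [assuming t > 0]: now 2*t**2*log(t)/5 - t**2/5 + 3*log(t).
Answer: 2*t**2*log(t)/5 - t**2/5 + 3*log(t).


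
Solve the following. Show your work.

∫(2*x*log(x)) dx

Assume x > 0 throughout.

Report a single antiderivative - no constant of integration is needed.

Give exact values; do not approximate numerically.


Step 1. Integrate ∫(2*x*log(x)) dx by parts with u = log(x), dv = (2*x) dx, so v = x**2 [assuming x > 0]: now x**2*log(x) + ∫(-x) dx.
Step 2. Evaluate the standard form: now x**2*log(x) - x**2/2.
Answer: x**2*log(x) - x**2/2.


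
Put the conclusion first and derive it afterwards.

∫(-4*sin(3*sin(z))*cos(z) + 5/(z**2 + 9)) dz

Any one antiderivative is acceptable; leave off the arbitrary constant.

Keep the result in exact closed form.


The answer is 4*cos(3*sin(z))/3 + 5*atan(z/3)/3.
Step 1. Rewrite: now ∫(-4*sin(3*sin(z))*cos(z)) dz + ∫(5/(z**2 + 9)) dz.
Step 2. Substitute u = sin(z), turning ∫(-4*sin(3*sin(z))*cos(z)) dz into ∫(-4*sin(3*u)) du: now ∫(5/(z**2 + 9)) dz + ∫(-4*sin(3*u)) du.
Step 3. Evaluate the standard form: now 4*cos(3*u)/3 + ∫(5/(z**2 + 9)) dz.
Step 4. Substitute back u = sin(z): now 4*cos(3*sin(z))/3 + ∫(5/(z**2 + 9)) dz.
Step 5. Evaluate the standard form: now 4*cos(3*sin(z))/3 + 5*atan(z/3)/3.
Answer: 4*cos(3*sin(z))/3 + 5*atan(z/3)/3.


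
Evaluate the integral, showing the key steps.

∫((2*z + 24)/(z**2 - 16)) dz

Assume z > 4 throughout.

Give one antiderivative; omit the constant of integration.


Step 1. Decompose ∫((2*z + 24)/(z**2 - 16)) dz by partial fractions, (2*z + 24)/(z**2 - 16) = -2/(z + 4) + 4/(z - 4): now ∫(4/(z - 4)) dz + ∫(-2/(z + 4)) dz.
Step 2. Evaluate the standard form [assuming z > 4]: now 4*log(z - 4) + ∫(-2/(z + 4)) dz.
Step 3. Evaluate the standard form [assuming z > -4]: now 4*log(z - 4) - 2*log(z + 4).
Answer: 4*log(z - 4) - 2*log(z + 4).


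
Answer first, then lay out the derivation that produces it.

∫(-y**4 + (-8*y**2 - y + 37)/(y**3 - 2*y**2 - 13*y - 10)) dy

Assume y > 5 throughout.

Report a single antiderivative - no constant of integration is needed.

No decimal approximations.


The answer is -y**5/5 - 4*log(y - 5) - 5*log(y + 1) + log(y + 2).
Step 1. Rewrite: now ∫(-y**4) dy + ∫((-8*y**2 - y + 37)/(y**3 - 2*y**2 - 13*y - 10)) dy.
Step 2. Decompose ∫((-8*y**2 - y + 37)/(y**3 - 2*y**2 - 13*y - 10)) dy by partial fractions, (-8*y**2 - y + 37)/(y**3 - 2*y**2 - 13*y - 10) = 1/(y + 2) - 5/(y + 1) - 4/(y - 5): now ∫(-y**4) dy + ∫(-4/(y - 5)) dy + ∫(-5/(y + 1)) dy + ∫(1/(y + 2)) dy.
Step 3. Evaluate the standard form [assuming y > -2]: now log(y + 2) + ∫(-y**4) dy + ∫(-4/(y - 5)) dy + ∫(-5/(y + 1)) dy.
Step 4. Evaluate the standard form [assuming y > -1]: now -5*log(y + 1) + log(y + 2) + ∫(-y**4) dy + ∫(-4/(y - 5)) dy.
Step 5. Evaluate the standard form [assuming y > 5]: now -4*log(y - 5) - 5*log(y + 1) + log(y + 2) + ∫(-y**4) dy.
Step 6. Evaluate the standard form: now -y**5/5 - 4*log(y - 5) - 5*log(y + 1) + log(y + 2).
Answer: -y**5/5 - 4*log(y - 5) - 5*log(y + 1) + log(y + 2).


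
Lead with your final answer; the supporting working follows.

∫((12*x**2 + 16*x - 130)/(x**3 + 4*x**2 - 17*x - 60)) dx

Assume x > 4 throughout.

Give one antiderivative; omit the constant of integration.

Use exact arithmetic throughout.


The answer is 2*log(x - 4) + 5*log(x + 3) + 5*log(x + 5).
Step 1. Decompose ∫((12*x**2 + 16*x - 130)/(x**3 + 4*x**2 - 17*x - 60)) dx by partial fractions, (12*x**2 + 16*x - 130)/(x**3 + 4*x**2 - 17*x - 60) = 5/(x + 5) + 5/(x + 3) + 2/(x - 4): now ∫(2/(x - 4)) dx + ∫(5/(x + 3)) dx + ∫(5/(x + 5)) dx.
Step 2. Evaluate the standard form [assuming x > 4]: now 2*log(x - 4) + ∫(5/(x + 3)) dx + ∫(5/(x + 5)) dx.
Step 3. Evaluate the standard form [assuming x > -3]: now 2*log(x - 4) + 5*log(x + 3) + ∫(5/(x + 5)) dx.
Step 4. Evaluate the standard form [assuming x > -5]: now 2*log(x - 4) + 5*log(x + 3) + 5*log(x + 5).
Answer: 2*log(x - 4) + 5*log(x + 3) + 5*log(x + 5).


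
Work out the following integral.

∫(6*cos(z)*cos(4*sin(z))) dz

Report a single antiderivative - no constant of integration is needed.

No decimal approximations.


Answer: 3*sin(4*sin(z))/2.


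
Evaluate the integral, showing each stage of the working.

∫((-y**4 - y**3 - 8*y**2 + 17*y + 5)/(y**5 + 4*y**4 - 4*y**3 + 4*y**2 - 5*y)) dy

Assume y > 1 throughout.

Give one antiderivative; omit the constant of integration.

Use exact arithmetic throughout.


Step 1. Decompose ∫((-y**4 - y**3 - 8*y**2 + 17*y + 5)/(y**5 + 4*y**4 - 4*y**3 + 4*y**2 - 5*y)) dy by partial fractions, (-y**4 - y**3 - 8*y**2 + 17*y + 5)/(y**5 + 4*y**4 - 4*y**3 + 4*y**2 - 5*y) = -3/(y**2 + 1) - 1/(y + 5) + 1/(y - 1) - 1/y: now ∫(-1/y) dy + ∫(1/(y - 1)) dy + ∫(-1/(y + 5)) dy + ∫(-3/(y**2 + 1)) dy.
Step 2. Evaluate the standard form [assuming y > 0]: now -log(y) + ∫(1/(y - 1)) dy + ∫(-1/(y + 5)) dy + ∫(-3/(y**2 + 1)) dy.
Step 3. Evaluate the standard form [assuming y > 1]: now -log(y) + log(y - 1) + ∫(-1/(y + 5)) dy + ∫(-3/(y**2 + 1)) dy.
Step 4. Evaluate the standard form [assuming y > -5]: now -log(y) + log(y - 1) - log(y + 5) + ∫(-3/(y**2 + 1)) dy.
Step 5. Evaluate the standard form: now -log(y) + log(y - 1) - log(y + 5) - 3*atan(y).
Answer: -log(y) + log(y - 1) - log(y + 5) - 3*atan(y).


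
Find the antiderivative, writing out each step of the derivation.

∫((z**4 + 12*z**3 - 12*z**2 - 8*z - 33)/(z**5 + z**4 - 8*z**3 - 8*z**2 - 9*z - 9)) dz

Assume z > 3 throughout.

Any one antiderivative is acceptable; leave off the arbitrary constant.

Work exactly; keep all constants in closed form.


Step 1. Decompose ∫((z**4 + 12*z**3 - 12*z**2 - 8*z - 33)/(z**5 + z**4 - 8*z**3 - 8*z**2 - 9*z - 9)) dz by partial fractions, (z**4 + 12*z**3 - 12*z**2 - 8*z - 33)/(z**5 + z**4 - 8*z**3 - 8*z**2 - 9*z - 9) = 2/(z**2 + 1) - 3/(z + 3) + 3/(z + 1) + 1/(z - 3): now ∫(1/(z - 3)) dz + ∫(3/(z + 1)) dz + ∫(-3/(z + 3)) dz + ∫(2/(z**2 + 1)) dz.
Step 2. Evaluate the standard form [assuming z > -3]: now -3*log(z + 3) + ∫(1/(z - 3)) dz + ∫(3/(z + 1)) dz + ∫(2/(z**2 + 1)) dz.
Step 3. Evaluate the standard form [assuming z > 3]: now log(z - 3) - 3*log(z + 3) + ∫(3/(z + 1)) dz + ∫(2/(z**2 + 1)) dz.
Step 4. Evaluate the standard form [assuming z > -1]: now log(z - 3) + 3*log(z + 1) - 3*log(z + 3) + ∫(2/(z**2 + 1)) dz.
Step 5. Evaluate the standard form: now log(z - 3) + 3*log(z + 1) - 3*log(z + 3) + 2*atan(z).
Answer: log(z - 3) + 3*log(z + 1) - 3*log(z + 3) + 2*atan(z).


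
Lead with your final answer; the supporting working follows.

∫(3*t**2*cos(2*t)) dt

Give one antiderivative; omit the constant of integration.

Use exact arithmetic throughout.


The answer is 3*t**2*sin(2*t)/2 + 3*t*cos(2*t)/2 - 3*sin(2*t)/4.
Step 1. Integrate ∫(3*t**2*cos(2*t)) dt by parts with u = t**2, dv = (3*cos(2*t)) dt, so v = 3*sin(2*t)/2: now 3*t**2*sin(2*t)/2 + ∫(-3*t*sin(2*t)) dt.
Step 2. Integrate ∫(-3*t*sin(2*t)) dt by parts with u = t, dv = (-3*sin(2*t)) dt, so v = 3*cos(2*t)/2: now 3*t**2*sin(2*t)/2 + 3*t*cos(2*t)/2 + ∫(-3*cos(2*t)/2) dt.
Step 3. Evaluate the standard form: now 3*t**2*sin(2*t)/2 + 3*t*cos(2*t)/2 - 3*sin(2*t)/4.
Answer: 3*t**2*sin(2*t)/2 + 3*t*cos(2*t)/2 - 3*sin(2*t)/4.


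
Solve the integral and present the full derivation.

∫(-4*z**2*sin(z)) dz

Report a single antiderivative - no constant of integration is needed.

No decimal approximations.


Step 1. Integrate ∫(-4*z**2*sin(z)) dz by parts with u = z**2, dv = (-4*sin(z)) dz, so v = 4*cos(z): now 4*z**2*cos(z) + ∫(-8*z*cos(z)) dz.
Step 2. Integrate ∫(-8*z*cos(z)) dz by parts with u = z, dv = (-8*cos(z)) dz, so v = -8*sin(z): now 4*z**2*cos(z) - 8*z*sin(z) + ∫(8*sin(z)) dz.
Step 3. Evaluate the standard form: now 4*z**2*cos(z) - 8*z*sin(z) - 8*cos(z).
Answer: 4*z**2*cos(z) - 8*z*sin(z) - 8*cos(z).


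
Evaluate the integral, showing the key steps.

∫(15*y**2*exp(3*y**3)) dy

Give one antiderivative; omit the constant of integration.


Step 1. Substitute u = y**3, turning ∫(15*y**2*exp(3*y**3)) dy into ∫(5*exp(3*u)) du: now ∫(5*exp(3*u)) du.
Step 2. Evaluate the standard form: now 5*exp(3*u)/3.
Step 3. Substitute back u = y**3: now 5*exp(3*y**3)/3.
Answer: 5*exp(3*y**3)/3.


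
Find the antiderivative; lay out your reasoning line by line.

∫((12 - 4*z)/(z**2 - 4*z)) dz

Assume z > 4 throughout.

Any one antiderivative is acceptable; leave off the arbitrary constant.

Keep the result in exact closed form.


Step 1. Decompose ∫((12 - 4*z)/(z**2 - 4*z)) dz by partial fractions, (12 - 4*z)/(z**2 - 4*z) = -1/(z - 4) - 3/z: now ∫(-3/z) dz + ∫(-1/(z - 4)) dz.
Step 2. Evaluate the standard form [assuming z > 0]: now -3*log(z) + ∫(-1/(z - 4)) dz.
Step 3. Evaluate the standard form [assuming z > 4]: now -3*log(z) - log(z - 4).
Answer: -3*log(z) - log(z - 4).


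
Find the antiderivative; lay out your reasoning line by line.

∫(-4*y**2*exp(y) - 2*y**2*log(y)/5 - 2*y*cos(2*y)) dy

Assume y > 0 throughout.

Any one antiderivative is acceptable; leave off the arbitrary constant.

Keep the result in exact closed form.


Step 1. Rewrite: now ∫(-2*y*cos(2*y)) dy + ∫(-4*y**2*exp(y)) dy + ∫(-2*y**2*log(y)/5) dy.
Step 2. Integrate ∫(-2*y**2*log(y)/5) dy by parts with u = log(y), dv = (-2*y**2/5) dy, so v = -2*y**3/15 [assuming y > 0]: now -2*y**3*log(y)/15 + ∫(2*y**2/15) dy + ∫(-2*y*cos(2*y)) dy + ∫(-4*y**2*exp(y)) dy.
Step 3. Evaluate the standard form: now -2*y**3*log(y)/15 + 2*y**3/45 + ∫(-2*y*cos(2*y)) dy + ∫(-4*y**2*exp(y)) dy.
Step 4. Integrate ∫(-2*y*cos(2*y)) dy by parts with u = y, dv = (-2*cos(2*y)) dy, so v = -sin(2*y): now -2*y**3*log(y)/15 + 2*y**3/45 - y*sin(2*y) + ∫(-4*y**2*exp(y)) dy + ∫(sin(2*y)) dy.
Step 5. Evaluate the standard form: now -2*y**3*log(y)/15 + 2*y**3/45 - y*sin(2*y) - cos(2*y)/2 + ∫(-4*y**2*exp(y)) dy.
Step 6. Integrate ∫(-4*y**2*exp(y)) dy by parts with u = y**2, dv = (-4*exp(y)) dy, so v = -4*exp(y): now -2*y**3*log(y)/15 + 2*y**3/45 - 4*y**2*exp(y) - y*sin(2*y) - cos(2*y)/2 + ∫(8*y*exp(y)) dy.
Step 7. Integrate ∫(8*y*exp(y)) dy by parts with u = y, dv = (8*exp(y)) dy, so v = 8*exp(y): now -2*y**3*log(y)/15 + 2*y**3/45 - 4*y**2*exp(y) + 8*y*exp(y) - y*sin(2*y) - cos(2*y)/2 + ∫(-8*exp(y)) dy.
Step 8. Evaluate the standard form: now -2*y**3*log(y)/15 + 2*y**3/45 - 4*y**2*exp(y) + 8*y*exp(y) - y*sin(2*y) - 8*exp(y) - cos(2*y)/2.
Answer: -2*y**3*log(y)/15 + 2*y**3/45 - 4*y**2*exp(y) + 8*y*exp(y) - y*sin(2*y) - 8*exp(y) - cos(2*y)/2.


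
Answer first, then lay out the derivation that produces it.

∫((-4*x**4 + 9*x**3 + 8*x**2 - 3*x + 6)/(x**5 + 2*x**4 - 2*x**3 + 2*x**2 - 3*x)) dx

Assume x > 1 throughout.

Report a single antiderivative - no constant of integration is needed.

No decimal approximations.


The answer is -2*log(x) + 2*log(x - 1) - 4*log(x + 3) + 3*atan(x).
Step 1. Decompose ∫((-4*x**4 + 9*x**3 + 8*x**2 - 3*x + 6)/(x**5 + 2*x**4 - 2*x**3 + 2*x**2 - 3*x)) dx by partial fractions, (-4*x**4 + 9*x**3 + 8*x**2 - 3*x + 6)/(x**5 + 2*x**4 - 2*x**3 + 2*x**2 - 3*x) = 3/(x**2 + 1) - 4/(x + 3) + 2/(x - 1) - 2/x: now ∫(-2/x) dx + ∫(2/(x - 1)) dx + ∫(-4/(x + 3)) dx + ∫(3/(x**2 + 1)) dx.
Step 2. Evaluate the standard form [assuming x > -3]: now -4*log(x + 3) + ∫(-2/x) dx + ∫(2/(x - 1)) dx + ∫(3/(x**2 + 1)) dx.
Step 3. Evaluate the standard form [assuming x > 0]: now -2*log(x) - 4*log(x + 3) + ∫(2/(x - 1)) dx + ∫(3/(x**2 + 1)) dx.
Step 4. Evaluate the standard form [assuming x > 1]: now -2*log(x) + 2*log(x - 1) - 4*log(x + 3) + ∫(3/(x**2 + 1)) dx.
Step 5. Evaluate the standard form: now -2*log(x) + 2*log(x - 1) - 4*log(x + 3) + 3*atan(x).
Answer: -2*log(x) + 2*log(x - 1) - 4*log(x + 3) + 3*atan(x).


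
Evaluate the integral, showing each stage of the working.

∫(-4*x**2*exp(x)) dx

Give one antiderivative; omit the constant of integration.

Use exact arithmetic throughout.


Step 1. Integrate ∫(-4*x**2*exp(x)) dx by parts with u = x**2, dv = (-4*exp(x)) dx, so v = -4*exp(x): now -4*x**2*exp(x) + ∫(8*x*exp(x)) dx.
Step 2. Integrate ∫(8*x*exp(x)) dx by parts with u = x, dv = (8*exp(x)) dx, so v = 8*exp(x): now -4*x**2*exp(x) + 8*x*exp(x) + ∫(-8*exp(x)) dx.
Step 3. Evaluate the standard form: now -4*x**2*exp(x) + 8*x*exp(x) - 8*exp(x).
Answer: -4*x**2*exp(x) + 8*x*exp(x) - 8*exp(x).


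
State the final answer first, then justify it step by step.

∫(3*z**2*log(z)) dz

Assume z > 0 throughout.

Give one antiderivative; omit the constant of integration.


The answer is z**3*log(z) - z**3/3.
Step 1. Integrate ∫(3*z**2*log(z)) dz by parts with u = log(z), dv = (3*z**2) dz, so v = z**3 [assuming z > 0]: now z**3*log(z) + ∫(-z**2) dz.
Step 2. Evaluate the standard form: now z**3*log(z) - z**3/3.
Answer: z**3*log(z) - z**3/3.


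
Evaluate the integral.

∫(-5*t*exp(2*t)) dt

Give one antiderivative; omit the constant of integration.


Answer: -5*t*exp(2*t)/2 + 5*exp(2*t)/4.


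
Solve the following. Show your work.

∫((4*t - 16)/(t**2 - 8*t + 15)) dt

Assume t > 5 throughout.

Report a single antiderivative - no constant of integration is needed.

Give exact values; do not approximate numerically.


Step 1. Decompose ∫((4*t - 16)/(t**2 - 8*t + 15)) dt by partial fractions, (4*t - 16)/(t**2 - 8*t + 15) = 2/(t - 3) + 2/(t - 5): now ∫(2/(t - 5)) dt + ∫(2/(t - 3)) dt.
Step 2. Evaluate the standard form [assuming t > 5]: now 2*log(t - 5) + ∫(2/(t - 3)) dt.
Step 3. Evaluate the standard form [assuming t > 3]: now 2*log(t - 5) + 2*log(t - 3).
Answer: 2*log(t - 5) + 2*log(t - 3).


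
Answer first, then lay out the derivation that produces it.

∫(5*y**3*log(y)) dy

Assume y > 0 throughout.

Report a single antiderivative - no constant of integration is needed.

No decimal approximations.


The answer is 5*y**4*log(y)/4 - 5*y**4/16.
Step 1. Integrate ∫(5*y**3*log(y)) dy by parts with u = log(y), dv = (5*y**3) dy, so v = 5*y**4/4 [assuming y > 0]: now 5*y**4*log(y)/4 + ∫(-5*y**3/4) dy.
Step 2. Evaluate the standard form: now 5*y**4*log(y)/4 - 5*y**4/16.
Answer: 5*y**4*log(y)/4 - 5*y**4/16.


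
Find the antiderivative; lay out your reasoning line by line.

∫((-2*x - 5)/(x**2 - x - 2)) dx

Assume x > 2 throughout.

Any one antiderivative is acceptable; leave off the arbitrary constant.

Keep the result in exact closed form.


Step 1. Decompose ∫((-2*x - 5)/(x**2 - x - 2)) dx by partial fractions, (-2*x - 5)/(x**2 - x - 2) = 1/(x + 1) - 3/(x - 2): now ∫(-3/(x - 2)) dx + ∫(1/(x + 1)) dx.
Step 2. Evaluate the standard form [assuming x > 2]: now -3*log(x - 2) + ∫(1/(x + 1)) dx.
Step 3. Evaluate the standard form [assuming x > -1]: now -3*log(x - 2) + log(x + 1).
Answer: -3*log(x - 2) + log(x + 1).


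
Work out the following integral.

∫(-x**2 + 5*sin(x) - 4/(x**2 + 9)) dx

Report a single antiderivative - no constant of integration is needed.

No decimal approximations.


Answer: -x**3/3 - 5*cos(x) - 4*atan(x/3)/3.


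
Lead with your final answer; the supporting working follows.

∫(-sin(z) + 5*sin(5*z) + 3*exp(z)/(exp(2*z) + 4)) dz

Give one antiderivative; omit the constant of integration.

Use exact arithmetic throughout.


The answer is cos(z) - cos(5*z) + 3*atan(exp(z)/2)/2.
Step 1. Rewrite: now ∫(3*exp(z)/(exp(2*z) + 4)) dz + ∫(-sin(z)) dz + ∫(5*sin(5*z)) dz.
Step 2. Substitute u = exp(z), turning ∫(3*exp(z)/(exp(2*z) + 4)) dz into ∫(3/(u**2 + 4)) du: now ∫(3/(u**2 + 4)) du + ∫(-sin(z)) dz + ∫(5*sin(5*z)) dz.
Step 3. Evaluate the standard form: now 3*atan(u/2)/2 + ∫(-sin(z)) dz + ∫(5*sin(5*z)) dz.
Step 4. Substitute back u = exp(z): now 3*atan(exp(z)/2)/2 + ∫(-sin(z)) dz + ∫(5*sin(5*z)) dz.
Step 5. Evaluate the standard form: now cos(z) + 3*atan(exp(z)/2)/2 + ∫(5*sin(5*z)) dz.
Step 6. Evaluate the standard form: now cos(z) - cos(5*z) + 3*atan(exp(z)/2)/2.
Answer: cos(z) - cos(5*z) + 3*atan(exp(z)/2)/2.


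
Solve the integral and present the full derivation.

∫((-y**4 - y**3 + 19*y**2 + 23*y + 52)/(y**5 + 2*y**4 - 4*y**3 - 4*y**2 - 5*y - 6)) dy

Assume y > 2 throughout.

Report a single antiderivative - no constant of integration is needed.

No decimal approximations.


Step 1. Decompose ∫((-y**4 - y**3 + 19*y**2 + 23*y + 52)/(y**5 + 2*y**4 - 4*y**3 - 4*y**2 - 5*y - 6)) dy by partial fractions, (-y**4 - y**3 + 19*y**2 + 23*y + 52)/(y**5 + 2*y**4 - 4*y**3 - 4*y**2 - 5*y - 6) = -4/(y**2 + 1) + 1/(y + 3) - 4/(y + 1) + 2/(y - 2): now ∫(2/(y - 2)) dy + ∫(-4/(y + 1)) dy + ∫(1/(y + 3)) dy + ∫(-4/(y**2 + 1)) dy.
Step 2. Evaluate the standard form [assuming y > -1]: now -4*log(y + 1) + ∫(2/(y - 2)) dy + ∫(1/(y + 3)) dy + ∫(-4/(y**2 + 1)) dy.
Step 3. Evaluate the standard form [assuming y > 2]: now 2*log(y - 2) - 4*log(y + 1) + ∫(1/(y + 3)) dy + ∫(-4/(y**2 + 1)) dy.
Step 4. Evaluate the standard form [assuming y > -3]: now 2*log(y - 2) - 4*log(y + 1) + log(y + 3) + ∫(-4/(y**2 + 1)) dy.
Step 5. Evaluate the standard form: now 2*log(y - 2) - 4*log(y + 1) + log(y + 3) - 4*atan(y).
Answer: 2*log(y - 2) - 4*log(y + 1) + log(y + 3) - 4*atan(y).


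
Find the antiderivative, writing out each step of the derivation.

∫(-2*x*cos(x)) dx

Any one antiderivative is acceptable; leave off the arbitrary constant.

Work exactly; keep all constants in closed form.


Step 1. Integrate ∫(-2*x*cos(x)) dx by parts with u = x, dv = (-2*cos(x)) dx, so v = -2*sin(x): now -2*x*sin(x) + ∫(2*sin(x)) dx.
Step 2. Evaluate the standard form: now -2*x*sin(x) - 2*cos(x).
Answer: -2*x*sin(x) - 2*cos(x).


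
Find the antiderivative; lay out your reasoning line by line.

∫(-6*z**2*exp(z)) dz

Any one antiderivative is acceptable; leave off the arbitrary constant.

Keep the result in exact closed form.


Step 1. Integrate ∫(-6*z**2*exp(z)) dz by parts with u = z**2, dv = (-6*exp(z)) dz, so v = -6*exp(z): now -6*z**2*exp(z) + ∫(12*z*exp(z)) dz.
Step 2. Integrate ∫(12*z*exp(z)) dz by parts with u = z, dv = (12*exp(z)) dz, so v = 12*exp(z): now -6*z**2*exp(z) + 12*z*exp(z) + ∫(-12*exp(z)) dz.
Step 3. Evaluate the standard form: now -6*z**2*exp(z) + 12*z*exp(z) - 12*exp(z).
Answer: -6*z**2*exp(z) + 12*z*exp(z) - 12*exp(z).


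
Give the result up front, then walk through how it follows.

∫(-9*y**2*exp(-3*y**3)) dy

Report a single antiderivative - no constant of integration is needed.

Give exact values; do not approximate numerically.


The answer is exp(-3*y**3).
Step 1. Substitute u = y**3, turning ∫(-9*y**2*exp(-3*y**3)) dy into ∫(-3*exp(-3*u)) du: now ∫(-3*exp(-3*u)) du.
Step 2. Evaluate the standard form: now exp(-3*u).
Step 3. Substitute back u = y**3: now exp(-3*y**3).
Answer: exp(-3*y**3).


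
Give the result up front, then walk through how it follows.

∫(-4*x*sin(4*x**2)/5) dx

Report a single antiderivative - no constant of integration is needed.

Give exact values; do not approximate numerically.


The answer is cos(4*x**2)/10.
Step 1. Substitute u = x**2, turning ∫(-4*x*sin(4*x**2)/5) dx into ∫(-2*sin(4*u)/5) du: now ∫(-2*sin(4*u)/5) du.
Step 2. Evaluate the standard form: now cos(4*u)/10.
Step 3. Substitute back u = x**2: now cos(4*x**2)/10.
Answer: cos(4*x**2)/10.


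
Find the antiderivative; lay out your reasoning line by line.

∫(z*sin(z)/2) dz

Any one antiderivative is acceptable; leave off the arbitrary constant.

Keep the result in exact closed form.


Step 1. Integrate ∫(z*sin(z)/2) dz by parts with u = z, dv = (sin(z)/2) dz, so v = -cos(z)/2: now -z*cos(z)/2 + ∫(cos(z)/2) dz.
Step 2. Evaluate the standard form: now -z*cos(z)/2 + sin(z)/2.
Answer: -z*cos(z)/2 + sin(z)/2.


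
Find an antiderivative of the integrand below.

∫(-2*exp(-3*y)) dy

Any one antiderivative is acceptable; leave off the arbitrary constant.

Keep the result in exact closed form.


Answer: 2*exp(-3*y)/3.


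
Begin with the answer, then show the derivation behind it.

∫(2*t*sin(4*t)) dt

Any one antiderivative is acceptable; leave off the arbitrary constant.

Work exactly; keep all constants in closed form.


The answer is -t*cos(4*t)/2 + sin(4*t)/8.
Step 1. Integrate ∫(2*t*sin(4*t)) dt by parts with u = t, dv = (2*sin(4*t)) dt, so v = -cos(4*t)/2: now -t*cos(4*t)/2 + ∫(cos(4*t)/2) dt.
Step 2. Evaluate the standard form: now -t*cos(4*t)/2 + sin(4*t)/8.
Answer: -t*cos(4*t)/2 + sin(4*t)/8.


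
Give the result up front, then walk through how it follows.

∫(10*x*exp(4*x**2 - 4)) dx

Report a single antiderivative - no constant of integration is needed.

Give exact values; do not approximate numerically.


The answer is 5*exp(4*x**2 - 4)/4.
Step 1. Substitute u = x**2 - 1, turning ∫(10*x*exp(4*x**2 - 4)) dx into ∫(5*exp(4*u)) du: now ∫(5*exp(4*u)) du.
Step 2. Evaluate the standard form: now 5*exp(4*u)/4.
Step 3. Substitute back u = x**2 - 1: now 5*exp(4*x**2 - 4)/4.
Answer: 5*exp(4*x**2 - 4)/4.


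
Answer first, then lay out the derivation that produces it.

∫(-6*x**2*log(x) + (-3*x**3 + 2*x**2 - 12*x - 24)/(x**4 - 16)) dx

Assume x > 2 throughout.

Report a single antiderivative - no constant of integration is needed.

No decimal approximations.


The answer is -2*x**3*log(x) + 2*x**3/3 - 2*log(x - 2) - log(x + 2) + 2*atan(x/2).
Step 1. Rewrite: now ∫(-6*x**2*log(x)) dx + ∫((-3*x**3 + 2*x**2 - 12*x - 24)/(x**4 - 16)) dx.
Step 2. Decompose ∫((-3*x**3 + 2*x**2 - 12*x - 24)/(x**4 - 16)) dx by partial fractions, (-3*x**3 + 2*x**2 - 12*x - 24)/(x**4 - 16) = 4/(x**2 + 4) - 1/(x + 2) - 2/(x - 2): now ∫(-6*x**2*log(x)) dx + ∫(-2/(x - 2)) dx + ∫(-1/(x + 2)) dx + ∫(4/(x**2 + 4)) dx.
Step 3. Evaluate the standard form [assuming x > -2]: now -log(x + 2) + ∫(-6*x**2*log(x)) dx + ∫(-2/(x - 2)) dx + ∫(4/(x**2 + 4)) dx.
Step 4. Evaluate the standard form [assuming x > 2]: now -2*log(x - 2) - log(x + 2) + ∫(-6*x**2*log(x)) dx + ∫(4/(x**2 + 4)) dx.
Step 5. Evaluate the standard form: now -2*log(x - 2) - log(x + 2) + 2*atan(x/2) + ∫(-6*x**2*log(x)) dx.
Step 6. Integrate ∫(-6*x**2*log(x)) dx by parts with u = log(x), dv = (-6*x**2) dx, so v = -2*x**3 [assuming x > 0]: now -2*x**3*log(x) - 2*log(x - 2) - log(x + 2) + 2*atan(x/2) + ∫(2*x**2) dx.
Step 7. Evaluate the standard form: now -2*x**3*log(x) + 2*x**3/3 - 2*log(x - 2) - log(x + 2) + 2*atan(x/2).
Answer: -2*x**3*log(x) + 2*x**3/3 - 2*log(x - 2) - log(x + 2) + 2*atan(x/2).


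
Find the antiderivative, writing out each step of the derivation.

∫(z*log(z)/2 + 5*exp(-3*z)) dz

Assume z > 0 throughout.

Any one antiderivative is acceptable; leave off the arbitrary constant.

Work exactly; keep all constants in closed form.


Step 1. Rewrite: now ∫(z*log(z)/2) dz + ∫(5*exp(-3*z)) dz.
Step 2. Evaluate the standard form: now ∫(z*log(z)/2) dz - 5*exp(-3*z)/3.
Step 3. Integrate ∫(z*log(z)/2) dz by parts with u = log(z), dv = (z/2) dz, so v = z**2/4 [assuming z > 0]: now z**2*log(z)/4 + ∫(-z/4) dz - 5*exp(-3*z)/3.
Step 4. Evaluate the standard form: now z**2*log(z)/4 - z**2/8 - 5*exp(-3*z)/3.
Answer: z**2*log(z)/4 - z**2/8 - 5*exp(-3*z)/3.


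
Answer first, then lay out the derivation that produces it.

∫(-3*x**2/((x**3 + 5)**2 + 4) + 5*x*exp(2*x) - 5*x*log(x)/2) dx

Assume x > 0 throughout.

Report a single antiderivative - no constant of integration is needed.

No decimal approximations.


The answer is -5*x**2*log(x)/4 + 5*x**2/8 + 5*x*exp(2*x)/2 - 5*exp(2*x)/4 - atan(x**3/2 + 5/2)/2.
Step 1. Rewrite: now ∫(5*x*exp(2*x)) dx + ∫(-5*x*log(x)/2) dx + ∫(-3*x**2/((x**3 + 5)**2 + 4)) dx.
Step 2. Integrate ∫(-5*x*log(x)/2) dx by parts with u = log(x), dv = (-5*x/2) dx, so v = -5*x**2/4 [assuming x > 0]: now -5*x**2*log(x)/4 + ∫(5*x/4) dx + ∫(5*x*exp(2*x)) dx + ∫(-3*x**2/((x**3 + 5)**2 + 4)) dx.
Step 3. Evaluate the standard form: now -5*x**2*log(x)/4 + 5*x**2/8 + ∫(5*x*exp(2*x)) dx + ∫(-3*x**2/((x**3 + 5)**2 + 4)) dx.
Step 4. Integrate ∫(5*x*exp(2*x)) dx by parts with u = x, dv = (5*exp(2*x)) dx, so v = 5*exp(2*x)/2: now -5*x**2*log(x)/4 + 5*x**2/8 + 5*x*exp(2*x)/2 + ∫(-3*x**2/((x**3 + 5)**2 + 4)) dx + ∫(-5*exp(2*x)/2) dx.
Step 5. Evaluate the standard form: now -5*x**2*log(x)/4 + 5*x**2/8 + 5*x*exp(2*x)/2 - 5*exp(2*x)/4 + ∫(-3*x**2/((x**3 + 5)**2 + 4)) dx.
Step 6. Substitute u = x**3 + 5, turning ∫(-3*x**2/((x**3 + 5)**2 + 4)) dx into ∫(-1/(u**2 + 4)) du: now -5*x**2*log(x)/4 + 5*x**2/8 + 5*x*exp(2*x)/2 - 5*exp(2*x)/4 + ∫(-1/(u**2 + 4)) du.
Step 7. Evaluate the standard form: now -5*x**2*log(x)/4 + 5*x**2/8 + 5*x*exp(2*x)/2 - 5*exp(2*x)/4 - atan(u/2)/2.
Step 8. Substitute back u = x**3 + 5: now -5*x**2*log(x)/4 + 5*x**2/8 + 5*x*exp(2*x)/2 - 5*exp(2*x)/4 - atan(x**3/2 + 5/2)/2.
Answer: -5*x**2*log(x)/4 + 5*x**2/8 + 5*x*exp(2*x)/2 - 5*exp(2*x)/4 - atan(x**3/2 + 5/2)/2.


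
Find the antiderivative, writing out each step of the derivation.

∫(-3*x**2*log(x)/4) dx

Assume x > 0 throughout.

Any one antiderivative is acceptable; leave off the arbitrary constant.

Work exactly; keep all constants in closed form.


Step 1. Integrate ∫(-3*x**2*log(x)/4) dx by parts with u = log(x), dv = (-3*x**2/4) dx, so v = -x**3/4 [assuming x > 0]: now -x**3*log(x)/4 + ∫(x**2/4) dx.
Step 2. Evaluate the standard form: now -x**3*log(x)/4 + x**3/12.
Answer: -x**3*log(x)/4 + x**3/12.


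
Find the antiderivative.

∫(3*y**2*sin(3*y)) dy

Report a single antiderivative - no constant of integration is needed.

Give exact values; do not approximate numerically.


Answer: -y**2*cos(3*y) + 2*y*sin(3*y)/3 + 2*cos(3*y)/9.


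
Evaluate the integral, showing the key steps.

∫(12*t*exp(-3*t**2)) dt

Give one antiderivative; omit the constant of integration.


Step 1. Substitute u = t**2, turning ∫(12*t*exp(-3*t**2)) dt into ∫(6*exp(-3*u)) du: now ∫(6*exp(-3*u)) du.
Step 2. Evaluate the standard form: now -2*exp(-3*u).
Step 3. Substitute back u = t**2: now -2*exp(-3*t**2).
Answer: -2*exp(-3*t**2).


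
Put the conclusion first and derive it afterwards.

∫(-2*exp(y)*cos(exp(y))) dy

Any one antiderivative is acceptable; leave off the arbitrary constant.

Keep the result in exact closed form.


The answer is -2*sin(exp(y)).
Step 1. Substitute u = exp(y), turning ∫(-2*exp(y)*cos(exp(y))) dy into ∫(-2*cos(u)) du: now ∫(-2*cos(u)) du.
Step 2. Evaluate the standard form: now -2*sin(u).
Step 3. Substitute back u = exp(y): now -2*sin(exp(y)).
Answer: -2*sin(exp(y)).


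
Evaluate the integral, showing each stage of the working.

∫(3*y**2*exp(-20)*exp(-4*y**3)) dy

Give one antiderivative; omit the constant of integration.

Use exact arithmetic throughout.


Step 1. Substitute u = y**3 + 5, turning ∫(3*y**2*exp(-20)*exp(-4*y**3)) dy into ∫(exp(-4*u)) du: now ∫(exp(-4*u)) du.
Step 2. Evaluate the standard form: now -exp(-4*u)/4.
Step 3. Substitute back u = y**3 + 5: now -exp(-4*y**3 - 20)/4.
Answer: -exp(-4*y**3 - 20)/4.


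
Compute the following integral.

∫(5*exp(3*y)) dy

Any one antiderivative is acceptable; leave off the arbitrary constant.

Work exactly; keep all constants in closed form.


Answer: 5*exp(3*y)/3.


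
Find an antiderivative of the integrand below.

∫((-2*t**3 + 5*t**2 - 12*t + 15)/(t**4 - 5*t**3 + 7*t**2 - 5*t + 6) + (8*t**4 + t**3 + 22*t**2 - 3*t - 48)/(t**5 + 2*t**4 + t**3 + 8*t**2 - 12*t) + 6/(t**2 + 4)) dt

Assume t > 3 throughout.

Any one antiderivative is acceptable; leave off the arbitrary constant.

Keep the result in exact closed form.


Answer: 4*log(t) - 3*log(t - 3) + log(t - 2) - log(t - 1) + 5*log(t + 3) + 7*atan(t/2)/2 + 2*atan(t).


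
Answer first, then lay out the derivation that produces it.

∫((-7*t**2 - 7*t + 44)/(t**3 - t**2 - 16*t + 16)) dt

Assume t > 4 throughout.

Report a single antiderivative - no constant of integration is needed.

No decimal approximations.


The answer is -4*log(t - 4) - 2*log(t - 1) - log(t + 4).
Step 1. Decompose ∫((-7*t**2 - 7*t + 44)/(t**3 - t**2 - 16*t + 16)) dt by partial fractions, (-7*t**2 - 7*t + 44)/(t**3 - t**2 - 16*t + 16) = -1/(t + 4) - 2/(t - 1) - 4/(t - 4): now ∫(-4/(t - 4)) dt + ∫(-2/(t - 1)) dt + ∫(-1/(t + 4)) dt.
Step 2. Evaluate the standard form [assuming t > 4]: now -4*log(t - 4) + ∫(-2/(t - 1)) dt + ∫(-1/(t + 4)) dt.
Step 3. Evaluate the standard form [assuming t > -4]: now -4*log(t - 4) - log(t + 4) + ∫(-2/(t - 1)) dt.
Step 4. Evaluate the standard form [assuming t > 1]: now -4*log(t - 4) - 2*log(t - 1) - log(t + 4).
Answer: -4*log(t - 4) - 2*log(t - 1) - log(t + 4).


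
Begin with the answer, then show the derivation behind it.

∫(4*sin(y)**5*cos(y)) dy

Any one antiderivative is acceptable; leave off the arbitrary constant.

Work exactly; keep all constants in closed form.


The answer is 2*sin(y)**6/3.
Step 1. Substitute u = sin(y), turning ∫(4*sin(y)**5*cos(y)) dy into ∫(4*u**5) du: now ∫(4*u**5) du.
Step 2. Evaluate the standard form: now 2*u**6/3.
Step 3. Substitute back u = sin(y): now 2*sin(y)**6/3.
Answer: 2*sin(y)**6/3.


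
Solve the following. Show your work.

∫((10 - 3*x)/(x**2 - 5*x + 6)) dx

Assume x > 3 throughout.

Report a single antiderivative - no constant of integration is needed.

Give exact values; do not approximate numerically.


Step 1. Decompose ∫((10 - 3*x)/(x**2 - 5*x + 6)) dx by partial fractions, (10 - 3*x)/(x**2 - 5*x + 6) = -4/(x - 2) + 1/(x - 3): now ∫(1/(x - 3)) dx + ∫(-4/(x - 2)) dx.
Step 2. Evaluate the standard form [assuming x > 3]: now log(x - 3) + ∫(-4/(x - 2)) dx.
Step 3. Evaluate the standard form [assuming x > 2]: now log(x - 3) - 4*log(x - 2).
Answer: log(x - 3) - 4*log(x - 2).


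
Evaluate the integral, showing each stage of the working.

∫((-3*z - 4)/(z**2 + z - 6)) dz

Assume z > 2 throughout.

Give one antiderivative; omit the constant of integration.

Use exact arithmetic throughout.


Step 1. Decompose ∫((-3*z - 4)/(z**2 + z - 6)) dz by partial fractions, (-3*z - 4)/(z**2 + z - 6) = -1/(z + 3) - 2/(z - 2): now ∫(-2/(z - 2)) dz + ∫(-1/(z + 3)) dz.
Step 2. Evaluate the standard form [assuming z > -3]: now -log(z + 3) + ∫(-2/(z - 2)) dz.
Step 3. Evaluate the standard form [assuming z > 2]: now -2*log(z - 2) - log(z + 3).
Answer: -2*log(z - 2) - log(z + 3).


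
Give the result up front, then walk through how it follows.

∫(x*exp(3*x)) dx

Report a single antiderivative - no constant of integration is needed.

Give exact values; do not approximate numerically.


The answer is x*exp(3*x)/3 - exp(3*x)/9.
Step 1. Integrate ∫(x*exp(3*x)) dx by parts with u = x, dv = (exp(3*x)) dx, so v = exp(3*x)/3: now x*exp(3*x)/3 + ∫(-exp(3*x)/3) dx.
Step 2. Evaluate the standard form: now x*exp(3*x)/3 - exp(3*x)/9.
Answer: x*exp(3*x)/3 - exp(3*x)/9.


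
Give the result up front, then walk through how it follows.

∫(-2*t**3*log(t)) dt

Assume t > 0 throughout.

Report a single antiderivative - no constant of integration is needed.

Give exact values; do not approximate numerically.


The answer is -t**4*log(t)/2 + t**4/8.
Step 1. Integrate ∫(-2*t**3*log(t)) dt by parts with u = log(t), dv = (-2*t**3) dt, so v = -t**4/2 [assuming t > 0]: now -t**4*log(t)/2 + ∫(t**3/2) dt.
Step 2. Evaluate the standard form: now -t**4*log(t)/2 + t**4/8.
Answer: -t**4*log(t)/2 + t**4/8.


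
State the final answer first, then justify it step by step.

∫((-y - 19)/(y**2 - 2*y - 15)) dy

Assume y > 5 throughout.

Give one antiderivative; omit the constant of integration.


The answer is -3*log(y - 5) + 2*log(y + 3).
Step 1. Decompose ∫((-y - 19)/(y**2 - 2*y - 15)) dy by partial fractions, (-y - 19)/(y**2 - 2*y - 15) = 2/(y + 3) - 3/(y - 5): now ∫(-3/(y - 5)) dy + ∫(2/(y + 3)) dy.
Step 2. Evaluate the standard form [assuming y > -3]: now 2*log(y + 3) + ∫(-3/(y - 5)) dy.
Step 3. Evaluate the standard form [assuming y > 5]: now -3*log(y - 5) + 2*log(y + 3).
Answer: -3*log(y - 5) + 2*log(y + 3).


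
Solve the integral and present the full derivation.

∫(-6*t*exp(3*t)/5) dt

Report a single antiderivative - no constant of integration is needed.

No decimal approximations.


Step 1. Integrate ∫(-6*t*exp(3*t)/5) dt by parts with u = t, dv = (-6*exp(3*t)/5) dt, so v = -2*exp(3*t)/5: now -2*t*exp(3*t)/5 + ∫(2*exp(3*t)/5) dt.
Step 2. Evaluate the standard form: now -2*t*exp(3*t)/5 + 2*exp(3*t)/15.
Answer: -2*t*exp(3*t)/5 + 2*exp(3*t)/15.


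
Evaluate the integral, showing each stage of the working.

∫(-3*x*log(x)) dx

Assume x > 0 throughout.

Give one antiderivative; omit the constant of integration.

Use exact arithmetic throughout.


Step 1. Integrate ∫(-3*x*log(x)) dx by parts with u = log(x), dv = (-3*x) dx, so v = -3*x**2/2 [assuming x > 0]: now -3*x**2*log(x)/2 + ∫(3*x/2) dx.
Step 2. Evaluate the standard form: now -3*x**2*log(x)/2 + 3*x**2/4.
Answer: -3*x**2*log(x)/2 + 3*x**2/4.


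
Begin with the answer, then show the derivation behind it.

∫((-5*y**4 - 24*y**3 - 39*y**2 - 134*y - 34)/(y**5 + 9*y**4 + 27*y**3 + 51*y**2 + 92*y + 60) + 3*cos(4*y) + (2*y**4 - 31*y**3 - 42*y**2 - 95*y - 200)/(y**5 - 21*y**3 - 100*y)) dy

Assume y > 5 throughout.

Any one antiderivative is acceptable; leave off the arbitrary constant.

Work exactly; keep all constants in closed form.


The answer is 2*log(y) - 3*log(y - 5) + 2*log(y + 1) - 5*log(y + 3) + log(y + 5) + 3*sin(4*y)/4 - 3*atan(y/2)/2.
Step 1. Rewrite: now ∫((2*y**4 - 31*y**3 - 42*y**2 - 95*y - 200)/(y**5 - 21*y**3 - 100*y)) dy + ∫((-5*y**4 - 24*y**3 - 39*y**2 - 134*y - 34)/(y**5 + 9*y**4 + 27*y**3 + 51*y**2 + 92*y + 60)) dy + ∫(3*cos(4*y)) dy.
Step 2. Decompose ∫((2*y**4 - 31*y**3 - 42*y**2 - 95*y - 200)/(y**5 - 21*y**3 - 100*y)) dy by partial fractions, (2*y**4 - 31*y**3 - 42*y**2 - 95*y - 200)/(y**5 - 21*y**3 - 100*y) = -1/(y**2 + 4) + 3/(y + 5) - 3/(y - 5) + 2/y: now ∫(2/y) dy + ∫((-5*y**4 - 24*y**3 - 39*y**2 - 134*y - 34)/(y**5 + 9*y**4 + 27*y**3 + 51*y**2 + 92*y + 60)) dy + ∫(-3/(y - 5)) dy + ∫(3/(y + 5)) dy + ∫(-1/(y**2 + 4)) dy + ∫(3*cos(4*y)) dy.
Step 3. Evaluate the standard form [assuming y > -5]: now 3*log(y + 5) + ∫(2/y) dy + ∫((-5*y**4 - 24*y**3 - 39*y**2 - 134*y - 34)/(y**5 + 9*y**4 + 27*y**3 + 51*y**2 + 92*y + 60)) dy + ∫(-3/(y - 5)) dy + ∫(-1/(y**2 + 4)) dy + ∫(3*cos(4*y)) dy.
Step 4. Evaluate the standard form [assuming y > 5]: now -3*log(y - 5) + 3*log(y + 5) + ∫(2/y) dy + ∫((-5*y**4 - 24*y**3 - 39*y**2 - 134*y - 34)/(y**5 + 9*y**4 + 27*y**3 + 51*y**2 + 92*y + 60)) dy + ∫(-1/(y**2 + 4)) dy + ∫(3*cos(4*y)) dy.
Step 5. Evaluate the standard form [assuming y > 0]: now 2*log(y) - 3*log(y - 5) + 3*log(y + 5) + ∫((-5*y**4 - 24*y**3 - 39*y**2 - 134*y - 34)/(y**5 + 9*y**4 + 27*y**3 + 51*y**2 + 92*y + 60)) dy + ∫(-1/(y**2 + 4)) dy + ∫(3*cos(4*y)) dy.
Step 6. Evaluate the standard form: now 2*log(y) - 3*log(y - 5) + 3*log(y + 5) - atan(y/2)/2 + ∫((-5*y**4 - 24*y**3 - 39*y**2 - 134*y - 34)/(y**5 + 9*y**4 + 27*y**3 + 51*y**2 + 92*y + 60)) dy + ∫(3*cos(4*y)) dy.
Step 7. Evaluate the standard form: now 2*log(y) - 3*log(y - 5) + 3*log(y + 5) + 3*sin(4*y)/4 - atan(y/2)/2 + ∫((-5*y**4 - 24*y**3 - 39*y**2 - 134*y - 34)/(y**5 + 9*y**4 + 27*y**3 + 51*y**2 + 92*y + 60)) dy.
Step 8. Decompose ∫((-5*y**4 - 24*y**3 - 39*y**2 - 134*y - 34)/(y**5 + 9*y**4 + 27*y**3 + 51*y**2 + 92*y + 60)) dy by partial fractions, (-5*y**4 - 24*y**3 - 39*y**2 - 134*y - 34)/(y**5 + 9*y**4 + 27*y**3 + 51*y**2 + 92*y + 60) = -2/(y**2 + 4) - 2/(y + 5) - 5/(y + 3) + 2/(y + 1): now 2*log(y) - 3*log(y - 5) + 3*log(y + 5) + 3*sin(4*y)/4 - atan(y/2)/2 + ∫(2/(y + 1)) dy + ∫(-5/(y + 3)) dy + ∫(-2/(y + 5)) dy + ∫(-2/(y**2 + 4)) dy.
Step 9. Evaluate the standard form [assuming y > -3]: now 2*log(y) - 3*log(y - 5) - 5*log(y + 3) + 3*log(y + 5) + 3*sin(4*y)/4 - atan(y/2)/2 + ∫(2/(y + 1)) dy + ∫(-2/(y + 5)) dy + ∫(-2/(y**2 + 4)) dy.
Step 10. Evaluate the standard form [assuming y > -5]: now 2*log(y) - 3*log(y - 5) - 5*log(y + 3) + log(y + 5) + 3*sin(4*y)/4 - atan(y/2)/2 + ∫(2/(y + 1)) dy + ∫(-2/(y**2 + 4)) dy.
Step 11. Evaluate the standard form [assuming y > -1]: now 2*log(y) - 3*log(y - 5) + 2*log(y + 1) - 5*log(y + 3) + log(y + 5) + 3*sin(4*y)/4 - atan(y/2)/2 + ∫(-2/(y**2 + 4)) dy.
Step 12. Evaluate the standard form: now 2*log(y) - 3*log(y - 5) + 2*log(y + 1) - 5*log(y + 3) + log(y + 5) + 3*sin(4*y)/4 - 3*atan(y/2)/2.
Answer: 2*log(y) - 3*log(y - 5) + 2*log(y + 1) - 5*log(y + 3) + log(y + 5) + 3*sin(4*y)/4 - 3*atan(y/2)/2.


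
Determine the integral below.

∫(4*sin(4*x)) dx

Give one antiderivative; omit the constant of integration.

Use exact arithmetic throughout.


Answer: -cos(4*x).


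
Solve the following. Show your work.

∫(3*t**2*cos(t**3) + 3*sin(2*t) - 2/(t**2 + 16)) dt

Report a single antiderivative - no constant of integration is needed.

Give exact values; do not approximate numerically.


Step 1. Rewrite: now ∫(3*t**2*cos(t**3)) dt + ∫(-2/(t**2 + 16)) dt + ∫(3*sin(2*t)) dt.
Step 2. Evaluate the standard form: now -atan(t/4)/2 + ∫(3*t**2*cos(t**3)) dt + ∫(3*sin(2*t)) dt.
Step 3. Substitute u = t**3, turning ∫(3*t**2*cos(t**3)) dt into ∫(cos(u)) du: now -atan(t/4)/2 + ∫(3*sin(2*t)) dt + ∫(cos(u)) du.
Step 4. Evaluate the standard form: now sin(u) - atan(t/4)/2 + ∫(3*sin(2*t)) dt.
Step 5. Substitute back u = t**3: now sin(t**3) - atan(t/4)/2 + ∫(3*sin(2*t)) dt.
Step 6. Evaluate the standard form: now sin(t**3) - 3*cos(2*t)/2 - atan(t/4)/2.
Answer: sin(t**3) - 3*cos(2*t)/2 - atan(t/4)/2.


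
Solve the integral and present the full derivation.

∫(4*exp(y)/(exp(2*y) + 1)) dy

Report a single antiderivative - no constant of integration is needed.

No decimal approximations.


Step 1. Substitute u = exp(y), turning ∫(4*exp(y)/(exp(2*y) + 1)) dy into ∫(4/(u**2 + 1)) du: now ∫(4/(u**2 + 1)) du.
Step 2. Evaluate the standard form: now 4*atan(u).
Step 3. Substitute back u = exp(y): now 4*atan(exp(y)).
Answer: 4*atan(exp(y)).


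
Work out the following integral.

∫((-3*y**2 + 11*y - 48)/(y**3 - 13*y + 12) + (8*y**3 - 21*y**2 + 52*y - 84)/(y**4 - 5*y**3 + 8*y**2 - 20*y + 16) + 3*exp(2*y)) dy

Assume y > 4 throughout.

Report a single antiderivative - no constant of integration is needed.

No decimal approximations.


Answer: 3*exp(2*y)/2 + 5*log(y - 4) - 3*log(y - 3) + 7*log(y - 1) - 4*log(y + 4) - 2*atan(y/2).


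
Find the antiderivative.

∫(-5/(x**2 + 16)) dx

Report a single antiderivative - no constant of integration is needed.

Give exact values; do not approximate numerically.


Answer: -5*atan(x/4)/4.


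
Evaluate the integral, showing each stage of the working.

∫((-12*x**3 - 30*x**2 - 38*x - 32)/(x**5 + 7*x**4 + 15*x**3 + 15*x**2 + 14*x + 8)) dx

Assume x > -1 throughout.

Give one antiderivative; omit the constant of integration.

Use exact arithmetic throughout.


Step 1. Decompose ∫((-12*x**3 - 30*x**2 - 38*x - 32)/(x**5 + 7*x**4 + 15*x**3 + 15*x**2 + 14*x + 8)) dx by partial fractions, (-12*x**3 - 30*x**2 - 38*x - 32)/(x**5 + 7*x**4 + 15*x**3 + 15*x**2 + 14*x + 8) = -2/(x**2 + 1) + 4/(x + 4) - 2/(x + 2) - 2/(x + 1): now ∫(-2/(x + 1)) dx + ∫(-2/(x + 2)) dx + ∫(4/(x + 4)) dx + ∫(-2/(x**2 + 1)) dx.
Step 2. Evaluate the standard form [assuming x > -2]: now -2*log(x + 2) + ∫(-2/(x + 1)) dx + ∫(4/(x + 4)) dx + ∫(-2/(x**2 + 1)) dx.
Step 3. Evaluate the standard form [assuming x > -1]: now -2*log(x + 1) - 2*log(x + 2) + ∫(4/(x + 4)) dx + ∫(-2/(x**2 + 1)) dx.
Step 4. Evaluate the standard form [assuming x > -4]: now -2*log(x + 1) - 2*log(x + 2) + 4*log(x + 4) + ∫(-2/(x**2 + 1)) dx.
Step 5. Evaluate the standard form: now -2*log(x + 1) - 2*log(x + 2) + 4*log(x + 4) - 2*atan(x).
Answer: -2*log(x + 1) - 2*log(x + 2) + 4*log(x + 4) - 2*atan(x).
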